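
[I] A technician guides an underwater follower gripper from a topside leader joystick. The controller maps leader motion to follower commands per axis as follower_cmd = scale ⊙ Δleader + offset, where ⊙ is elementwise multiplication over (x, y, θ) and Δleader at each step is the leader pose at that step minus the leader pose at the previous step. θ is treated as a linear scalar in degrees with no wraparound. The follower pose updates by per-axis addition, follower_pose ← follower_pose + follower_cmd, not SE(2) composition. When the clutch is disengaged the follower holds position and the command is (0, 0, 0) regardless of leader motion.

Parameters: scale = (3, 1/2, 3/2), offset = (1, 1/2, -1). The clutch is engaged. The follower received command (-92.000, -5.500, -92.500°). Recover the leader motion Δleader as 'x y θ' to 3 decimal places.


axis x: (-92.000 − 1) / (3) = -31.000
axis y: (-5.500 − 1/2) / (1/2) = -12.000
axis θ: (-92.500 − -1) / (3/2) = -61.000

-31.000 -12.000 -61.000


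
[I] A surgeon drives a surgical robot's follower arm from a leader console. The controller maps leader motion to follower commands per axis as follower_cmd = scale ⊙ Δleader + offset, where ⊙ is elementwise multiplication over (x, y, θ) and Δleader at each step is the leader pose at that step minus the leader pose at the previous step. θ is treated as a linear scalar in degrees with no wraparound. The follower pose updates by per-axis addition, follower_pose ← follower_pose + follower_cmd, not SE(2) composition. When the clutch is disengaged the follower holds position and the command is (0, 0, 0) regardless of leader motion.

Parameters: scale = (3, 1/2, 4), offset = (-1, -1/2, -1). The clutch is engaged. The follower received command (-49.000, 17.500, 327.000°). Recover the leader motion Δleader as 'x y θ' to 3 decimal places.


-16.000 36.000 82.000

axis x: (-49.000 − -1) / (3) = -16.000
axis y: (17.500 − -1/2) / (1/2) = 36.000
axis θ: (327.000 − -1) / (4) = 82.000


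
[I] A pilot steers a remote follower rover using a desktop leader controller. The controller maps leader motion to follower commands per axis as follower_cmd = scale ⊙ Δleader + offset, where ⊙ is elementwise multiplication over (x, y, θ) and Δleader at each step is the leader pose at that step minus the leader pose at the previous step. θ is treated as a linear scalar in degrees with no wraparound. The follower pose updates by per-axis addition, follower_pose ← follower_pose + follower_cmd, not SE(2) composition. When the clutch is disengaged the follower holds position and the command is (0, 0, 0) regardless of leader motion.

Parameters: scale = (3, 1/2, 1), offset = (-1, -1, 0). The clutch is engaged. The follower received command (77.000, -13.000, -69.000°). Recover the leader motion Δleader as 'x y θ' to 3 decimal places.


axis x: (77.000 − -1) / (3) = 26.000
axis y: (-13.000 − -1) / (1/2) = -24.000
axis θ: (-69.000 − 0) / (1) = -69.000

26.000 -24.000 -69.000


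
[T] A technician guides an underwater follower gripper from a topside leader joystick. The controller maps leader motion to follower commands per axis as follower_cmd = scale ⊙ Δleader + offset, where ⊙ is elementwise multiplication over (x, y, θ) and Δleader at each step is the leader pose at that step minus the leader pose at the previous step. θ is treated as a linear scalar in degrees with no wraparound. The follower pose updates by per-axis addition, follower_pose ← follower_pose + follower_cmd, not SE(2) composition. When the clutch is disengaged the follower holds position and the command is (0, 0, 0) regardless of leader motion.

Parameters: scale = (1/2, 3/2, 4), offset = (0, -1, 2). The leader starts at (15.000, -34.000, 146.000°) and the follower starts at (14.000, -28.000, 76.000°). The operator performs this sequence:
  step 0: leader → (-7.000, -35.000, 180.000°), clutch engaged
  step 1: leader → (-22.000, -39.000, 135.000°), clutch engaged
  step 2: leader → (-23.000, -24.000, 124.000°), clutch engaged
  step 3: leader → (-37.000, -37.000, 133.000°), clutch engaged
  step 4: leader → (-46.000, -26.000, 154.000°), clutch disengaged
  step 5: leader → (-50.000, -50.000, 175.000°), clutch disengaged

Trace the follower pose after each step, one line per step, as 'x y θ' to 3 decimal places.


step 0: Δleader=(-22.000, -1.000, 34.000°), engaged; cmd=(-11.000, -2.500, 138.000°) → follower=(3.000, -30.500, 214.000°)
step 1: Δleader=(-15.000, -4.000, -45.000°), engaged; cmd=(-7.500, -7.000, -178.000°) → follower=(-4.500, -37.500, 36.000°)
step 2: Δleader=(-1.000, 15.000, -11.000°), engaged; cmd=(-0.500, 21.500, -42.000°) → follower=(-5.000, -16.000, -6.000°)
step 3: Δleader=(-14.000, -13.000, 9.000°), engaged; cmd=(-7.000, -20.500, 38.000°) → follower=(-12.000, -36.500, 32.000°)
step 4: Δleader=(-9.000, 11.000, 21.000°), disengaged; cmd=(0,0,0) → follower holds at (-12.000, -36.500, 32.000°)
step 5: Δleader=(-4.000, -24.000, 21.000°), disengaged; cmd=(0,0,0) → follower holds at (-12.000, -36.500, 32.000°)

3.000 -30.500 214.000
-4.500 -37.500 36.000
-5.000 -16.000 -6.000
-12.000 -36.500 32.000
-12.000 -36.500 32.000
-12.000 -36.500 32.000


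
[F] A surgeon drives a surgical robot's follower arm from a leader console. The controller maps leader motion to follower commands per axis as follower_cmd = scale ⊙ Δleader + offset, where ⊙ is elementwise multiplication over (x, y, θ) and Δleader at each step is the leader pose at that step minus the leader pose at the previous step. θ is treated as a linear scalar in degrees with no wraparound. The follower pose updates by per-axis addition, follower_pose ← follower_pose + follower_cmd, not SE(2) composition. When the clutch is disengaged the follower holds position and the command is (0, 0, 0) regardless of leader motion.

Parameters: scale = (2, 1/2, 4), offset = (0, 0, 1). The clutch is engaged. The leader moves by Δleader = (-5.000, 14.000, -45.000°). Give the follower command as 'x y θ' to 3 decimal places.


-10.000 7.000 -179.000

axis x: 2·-5.000 + 0 = -10.000
axis y: 1/2·14.000 + 0 = 7.000
axis θ: 4·-45.000 + 1 = -179.000


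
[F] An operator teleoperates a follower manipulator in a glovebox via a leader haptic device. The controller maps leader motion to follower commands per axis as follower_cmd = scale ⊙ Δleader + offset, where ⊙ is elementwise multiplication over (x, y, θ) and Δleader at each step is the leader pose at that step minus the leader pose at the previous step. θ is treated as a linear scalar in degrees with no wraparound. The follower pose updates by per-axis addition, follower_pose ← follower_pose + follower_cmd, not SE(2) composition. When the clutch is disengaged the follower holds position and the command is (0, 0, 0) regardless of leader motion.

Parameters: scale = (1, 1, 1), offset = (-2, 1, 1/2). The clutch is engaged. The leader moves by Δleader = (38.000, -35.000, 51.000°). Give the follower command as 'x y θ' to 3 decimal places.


36.000 -34.000 51.500

axis x: 1·38.000 + -2 = 36.000
axis y: 1·-35.000 + 1 = -34.000
axis θ: 1·51.000 + 1/2 = 51.500


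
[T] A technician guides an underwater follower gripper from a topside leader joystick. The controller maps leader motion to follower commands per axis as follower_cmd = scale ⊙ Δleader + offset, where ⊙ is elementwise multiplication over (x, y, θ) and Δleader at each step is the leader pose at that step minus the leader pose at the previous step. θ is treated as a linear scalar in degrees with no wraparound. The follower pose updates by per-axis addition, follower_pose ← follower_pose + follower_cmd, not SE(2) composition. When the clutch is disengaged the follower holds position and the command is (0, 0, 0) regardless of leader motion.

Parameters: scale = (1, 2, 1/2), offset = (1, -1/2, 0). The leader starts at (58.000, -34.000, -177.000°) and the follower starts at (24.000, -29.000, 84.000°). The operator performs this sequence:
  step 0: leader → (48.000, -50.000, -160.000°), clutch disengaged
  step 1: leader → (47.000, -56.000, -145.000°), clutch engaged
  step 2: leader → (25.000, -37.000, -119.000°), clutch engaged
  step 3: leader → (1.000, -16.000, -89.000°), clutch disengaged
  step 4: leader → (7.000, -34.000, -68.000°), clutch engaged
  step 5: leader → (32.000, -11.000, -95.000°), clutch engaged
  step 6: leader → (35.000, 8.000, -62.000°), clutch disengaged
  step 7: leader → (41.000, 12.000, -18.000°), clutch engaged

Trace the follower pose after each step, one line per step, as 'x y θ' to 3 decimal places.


24.000 -29.000 84.000
24.000 -41.500 91.500
3.000 -4.000 104.500
3.000 -4.000 104.500
10.000 -40.500 115.000
36.000 5.000 101.500
36.000 5.000 101.500
43.000 12.500 123.500

step 0: Δleader=(-10.000, -16.000, 17.000°), disengaged; cmd=(0,0,0) → follower holds at (24.000, -29.000, 84.000°)
step 1: Δleader=(-1.000, -6.000, 15.000°), engaged; cmd=(0.000, -12.500, 7.500°) → follower=(24.000, -41.500, 91.500°)
step 2: Δleader=(-22.000, 19.000, 26.000°), engaged; cmd=(-21.000, 37.500, 13.000°) → follower=(3.000, -4.000, 104.500°)
step 3: Δleader=(-24.000, 21.000, 30.000°), disengaged; cmd=(0,0,0) → follower holds at (3.000, -4.000, 104.500°)
step 4: Δleader=(6.000, -18.000, 21.000°), engaged; cmd=(7.000, -36.500, 10.500°) → follower=(10.000, -40.500, 115.000°)
step 5: Δleader=(25.000, 23.000, -27.000°), engaged; cmd=(26.000, 45.500, -13.500°) → follower=(36.000, 5.000, 101.500°)
step 6: Δleader=(3.000, 19.000, 33.000°), disengaged; cmd=(0,0,0) → follower holds at (36.000, 5.000, 101.500°)
step 7: Δleader=(6.000, 4.000, 44.000°), engaged; cmd=(7.000, 7.500, 22.000°) → follower=(43.000, 12.500, 123.500°)


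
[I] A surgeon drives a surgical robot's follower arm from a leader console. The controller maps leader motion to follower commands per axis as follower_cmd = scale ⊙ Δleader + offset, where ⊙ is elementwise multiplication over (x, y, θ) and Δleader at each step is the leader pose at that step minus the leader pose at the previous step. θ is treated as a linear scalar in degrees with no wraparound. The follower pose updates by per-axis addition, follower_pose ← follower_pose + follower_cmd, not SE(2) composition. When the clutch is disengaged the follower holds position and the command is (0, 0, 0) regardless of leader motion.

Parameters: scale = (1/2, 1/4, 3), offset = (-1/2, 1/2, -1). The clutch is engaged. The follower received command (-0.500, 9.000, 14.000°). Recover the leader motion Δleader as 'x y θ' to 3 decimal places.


axis x: (-0.500 − -1/2) / (1/2) = 0.000
axis y: (9.000 − 1/2) / (1/4) = 34.000
axis θ: (14.000 − -1) / (3) = 5.000

0.000 34.000 5.000


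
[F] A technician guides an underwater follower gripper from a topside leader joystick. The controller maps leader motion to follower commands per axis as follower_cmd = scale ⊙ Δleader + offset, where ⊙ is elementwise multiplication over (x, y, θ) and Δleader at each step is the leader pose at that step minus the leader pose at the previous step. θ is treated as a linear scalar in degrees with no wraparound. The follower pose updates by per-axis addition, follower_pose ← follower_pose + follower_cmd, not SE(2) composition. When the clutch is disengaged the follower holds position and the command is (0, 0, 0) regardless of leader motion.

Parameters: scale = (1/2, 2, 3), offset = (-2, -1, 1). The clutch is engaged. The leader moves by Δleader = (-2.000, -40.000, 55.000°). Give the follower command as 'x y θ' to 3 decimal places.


axis x: 1/2·-2.000 + -2 = -3.000
axis y: 2·-40.000 + -1 = -81.000
axis θ: 3·55.000 + 1 = 166.000

-3.000 -81.000 166.000


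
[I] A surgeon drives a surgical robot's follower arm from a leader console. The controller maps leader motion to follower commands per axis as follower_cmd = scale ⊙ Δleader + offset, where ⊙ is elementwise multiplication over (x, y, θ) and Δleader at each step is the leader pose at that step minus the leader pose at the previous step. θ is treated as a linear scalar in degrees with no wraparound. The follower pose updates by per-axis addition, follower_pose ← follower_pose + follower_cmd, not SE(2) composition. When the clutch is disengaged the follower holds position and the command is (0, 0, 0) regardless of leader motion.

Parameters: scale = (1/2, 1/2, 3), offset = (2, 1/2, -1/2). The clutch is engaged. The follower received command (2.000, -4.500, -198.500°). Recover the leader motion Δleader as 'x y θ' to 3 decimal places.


axis x: (2.000 − 2) / (1/2) = 0.000
axis y: (-4.500 − 1/2) / (1/2) = -10.000
axis θ: (-198.500 − -1/2) / (3) = -66.000

0.000 -10.000 -66.000


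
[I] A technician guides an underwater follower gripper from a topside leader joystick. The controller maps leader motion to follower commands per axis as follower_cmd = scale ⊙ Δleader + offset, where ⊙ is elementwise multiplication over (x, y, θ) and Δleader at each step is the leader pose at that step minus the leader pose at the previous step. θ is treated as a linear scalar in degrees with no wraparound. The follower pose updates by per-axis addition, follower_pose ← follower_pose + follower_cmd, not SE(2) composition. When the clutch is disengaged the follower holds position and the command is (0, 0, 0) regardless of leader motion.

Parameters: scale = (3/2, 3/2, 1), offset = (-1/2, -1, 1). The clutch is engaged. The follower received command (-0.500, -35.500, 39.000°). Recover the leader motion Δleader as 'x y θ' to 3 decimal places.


axis x: (-0.500 − -1/2) / (3/2) = 0.000
axis y: (-35.500 − -1) / (3/2) = -23.000
axis θ: (39.000 − 1) / (1) = 38.000

0.000 -23.000 38.000


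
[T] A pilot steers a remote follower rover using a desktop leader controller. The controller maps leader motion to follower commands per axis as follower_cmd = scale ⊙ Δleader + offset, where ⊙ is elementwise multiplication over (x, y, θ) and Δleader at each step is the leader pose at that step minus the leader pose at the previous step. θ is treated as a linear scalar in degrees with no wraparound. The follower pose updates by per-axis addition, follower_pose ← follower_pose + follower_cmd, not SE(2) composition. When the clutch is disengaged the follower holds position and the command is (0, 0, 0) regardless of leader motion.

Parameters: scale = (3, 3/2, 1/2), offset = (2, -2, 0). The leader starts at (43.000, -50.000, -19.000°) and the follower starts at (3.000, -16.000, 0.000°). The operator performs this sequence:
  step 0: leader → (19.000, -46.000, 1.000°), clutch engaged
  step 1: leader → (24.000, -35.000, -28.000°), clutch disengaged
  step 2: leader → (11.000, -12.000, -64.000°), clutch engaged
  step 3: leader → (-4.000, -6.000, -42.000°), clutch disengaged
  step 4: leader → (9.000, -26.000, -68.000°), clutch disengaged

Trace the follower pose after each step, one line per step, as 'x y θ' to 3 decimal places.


step 0: Δleader=(-24.000, 4.000, 20.000°), engaged; cmd=(-70.000, 4.000, 10.000°) → follower=(-67.000, -12.000, 10.000°)
step 1: Δleader=(5.000, 11.000, -29.000°), disengaged; cmd=(0,0,0) → follower holds at (-67.000, -12.000, 10.000°)
step 2: Δleader=(-13.000, 23.000, -36.000°), engaged; cmd=(-37.000, 32.500, -18.000°) → follower=(-104.000, 20.500, -8.000°)
step 3: Δleader=(-15.000, 6.000, 22.000°), disengaged; cmd=(0,0,0) → follower holds at (-104.000, 20.500, -8.000°)
step 4: Δleader=(13.000, -20.000, -26.000°), disengaged; cmd=(0,0,0) → follower holds at (-104.000, 20.500, -8.000°)

-67.000 -12.000 10.000
-67.000 -12.000 10.000
-104.000 20.500 -8.000
-104.000 20.500 -8.000
-104.000 20.500 -8.000


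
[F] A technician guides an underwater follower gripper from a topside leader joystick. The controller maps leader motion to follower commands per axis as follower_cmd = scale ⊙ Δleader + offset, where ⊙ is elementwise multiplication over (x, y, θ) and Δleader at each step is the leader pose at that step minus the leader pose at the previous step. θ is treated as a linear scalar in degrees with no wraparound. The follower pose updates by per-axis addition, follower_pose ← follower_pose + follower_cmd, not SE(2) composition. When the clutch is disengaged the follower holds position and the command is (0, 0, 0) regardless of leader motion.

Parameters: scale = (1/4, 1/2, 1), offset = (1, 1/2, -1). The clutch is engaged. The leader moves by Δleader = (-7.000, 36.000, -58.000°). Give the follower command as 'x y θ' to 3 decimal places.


-0.750 18.500 -59.000

axis x: 1/4·-7.000 + 1 = -0.750
axis y: 1/2·36.000 + 1/2 = 18.500
axis θ: 1·-58.000 + -1 = -59.000


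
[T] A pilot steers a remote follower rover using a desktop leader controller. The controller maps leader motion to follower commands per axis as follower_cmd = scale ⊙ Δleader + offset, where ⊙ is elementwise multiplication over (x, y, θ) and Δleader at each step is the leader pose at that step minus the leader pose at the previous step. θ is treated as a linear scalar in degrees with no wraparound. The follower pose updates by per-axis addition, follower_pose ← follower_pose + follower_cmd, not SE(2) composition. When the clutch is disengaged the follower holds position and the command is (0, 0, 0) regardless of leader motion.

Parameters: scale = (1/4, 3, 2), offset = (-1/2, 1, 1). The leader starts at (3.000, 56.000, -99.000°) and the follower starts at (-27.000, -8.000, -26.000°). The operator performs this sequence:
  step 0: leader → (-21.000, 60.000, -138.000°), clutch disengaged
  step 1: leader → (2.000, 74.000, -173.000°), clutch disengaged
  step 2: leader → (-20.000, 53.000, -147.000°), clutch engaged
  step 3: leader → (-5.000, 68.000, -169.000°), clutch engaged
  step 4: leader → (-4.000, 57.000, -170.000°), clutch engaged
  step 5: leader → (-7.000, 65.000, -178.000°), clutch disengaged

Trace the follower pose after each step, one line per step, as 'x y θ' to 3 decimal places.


-27.000 -8.000 -26.000
-27.000 -8.000 -26.000
-33.000 -70.000 27.000
-29.750 -24.000 -16.000
-30.000 -56.000 -17.000
-30.000 -56.000 -17.000

step 0: Δleader=(-24.000, 4.000, -39.000°), disengaged; cmd=(0,0,0) → follower holds at (-27.000, -8.000, -26.000°)
step 1: Δleader=(23.000, 14.000, -35.000°), disengaged; cmd=(0,0,0) → follower holds at (-27.000, -8.000, -26.000°)
step 2: Δleader=(-22.000, -21.000, 26.000°), engaged; cmd=(-6.000, -62.000, 53.000°) → follower=(-33.000, -70.000, 27.000°)
step 3: Δleader=(15.000, 15.000, -22.000°), engaged; cmd=(3.250, 46.000, -43.000°) → follower=(-29.750, -24.000, -16.000°)
step 4: Δleader=(1.000, -11.000, -1.000°), engaged; cmd=(-0.250, -32.000, -1.000°) → follower=(-30.000, -56.000, -17.000°)
step 5: Δleader=(-3.000, 8.000, -8.000°), disengaged; cmd=(0,0,0) → follower holds at (-30.000, -56.000, -17.000°)


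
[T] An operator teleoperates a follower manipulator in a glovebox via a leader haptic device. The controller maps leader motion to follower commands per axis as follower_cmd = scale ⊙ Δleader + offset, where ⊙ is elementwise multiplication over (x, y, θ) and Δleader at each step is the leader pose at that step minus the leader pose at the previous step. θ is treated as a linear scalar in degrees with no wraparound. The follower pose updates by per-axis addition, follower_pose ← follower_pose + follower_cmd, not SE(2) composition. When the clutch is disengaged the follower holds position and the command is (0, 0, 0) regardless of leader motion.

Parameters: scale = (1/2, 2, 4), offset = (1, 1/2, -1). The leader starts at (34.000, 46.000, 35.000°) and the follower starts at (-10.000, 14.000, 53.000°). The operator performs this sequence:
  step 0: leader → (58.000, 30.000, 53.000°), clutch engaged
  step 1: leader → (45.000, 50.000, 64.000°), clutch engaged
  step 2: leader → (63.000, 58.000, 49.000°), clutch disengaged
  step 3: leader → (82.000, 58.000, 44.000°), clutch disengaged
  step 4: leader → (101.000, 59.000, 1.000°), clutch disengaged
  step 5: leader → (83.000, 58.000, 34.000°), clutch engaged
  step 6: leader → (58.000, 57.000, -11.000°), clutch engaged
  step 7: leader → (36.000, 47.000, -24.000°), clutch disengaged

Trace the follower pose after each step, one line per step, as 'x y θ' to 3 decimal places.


step 0: Δleader=(24.000, -16.000, 18.000°), engaged; cmd=(13.000, -31.500, 71.000°) → follower=(3.000, -17.500, 124.000°)
step 1: Δleader=(-13.000, 20.000, 11.000°), engaged; cmd=(-5.500, 40.500, 43.000°) → follower=(-2.500, 23.000, 167.000°)
step 2: Δleader=(18.000, 8.000, -15.000°), disengaged; cmd=(0,0,0) → follower holds at (-2.500, 23.000, 167.000°)
step 3: Δleader=(19.000, 0.000, -5.000°), disengaged; cmd=(0,0,0) → follower holds at (-2.500, 23.000, 167.000°)
step 4: Δleader=(19.000, 1.000, -43.000°), disengaged; cmd=(0,0,0) → follower holds at (-2.500, 23.000, 167.000°)
step 5: Δleader=(-18.000, -1.000, 33.000°), engaged; cmd=(-8.000, -1.500, 131.000°) → follower=(-10.500, 21.500, 298.000°)
step 6: Δleader=(-25.000, -1.000, -45.000°), engaged; cmd=(-11.500, -1.500, -181.000°) → follower=(-22.000, 20.000, 117.000°)
step 7: Δleader=(-22.000, -10.000, -13.000°), disengaged; cmd=(0,0,0) → follower holds at (-22.000, 20.000, 117.000°)

3.000 -17.500 124.000
-2.500 23.000 167.000
-2.500 23.000 167.000
-2.500 23.000 167.000
-2.500 23.000 167.000
-10.500 21.500 298.000
-22.000 20.000 117.000
-22.000 20.000 117.000


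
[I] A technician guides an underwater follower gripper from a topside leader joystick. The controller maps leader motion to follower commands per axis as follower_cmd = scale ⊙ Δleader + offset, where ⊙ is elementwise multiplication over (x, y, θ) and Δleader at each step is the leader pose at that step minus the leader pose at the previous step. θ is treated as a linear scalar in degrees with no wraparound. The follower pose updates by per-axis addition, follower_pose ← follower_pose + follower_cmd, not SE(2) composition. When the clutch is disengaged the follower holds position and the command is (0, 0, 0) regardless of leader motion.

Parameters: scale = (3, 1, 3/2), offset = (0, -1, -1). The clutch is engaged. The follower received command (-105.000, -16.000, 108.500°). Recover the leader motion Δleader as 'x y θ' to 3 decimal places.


-35.000 -15.000 73.000

axis x: (-105.000 − 0) / (3) = -35.000
axis y: (-16.000 − -1) / (1) = -15.000
axis θ: (108.500 − -1) / (3/2) = 73.000


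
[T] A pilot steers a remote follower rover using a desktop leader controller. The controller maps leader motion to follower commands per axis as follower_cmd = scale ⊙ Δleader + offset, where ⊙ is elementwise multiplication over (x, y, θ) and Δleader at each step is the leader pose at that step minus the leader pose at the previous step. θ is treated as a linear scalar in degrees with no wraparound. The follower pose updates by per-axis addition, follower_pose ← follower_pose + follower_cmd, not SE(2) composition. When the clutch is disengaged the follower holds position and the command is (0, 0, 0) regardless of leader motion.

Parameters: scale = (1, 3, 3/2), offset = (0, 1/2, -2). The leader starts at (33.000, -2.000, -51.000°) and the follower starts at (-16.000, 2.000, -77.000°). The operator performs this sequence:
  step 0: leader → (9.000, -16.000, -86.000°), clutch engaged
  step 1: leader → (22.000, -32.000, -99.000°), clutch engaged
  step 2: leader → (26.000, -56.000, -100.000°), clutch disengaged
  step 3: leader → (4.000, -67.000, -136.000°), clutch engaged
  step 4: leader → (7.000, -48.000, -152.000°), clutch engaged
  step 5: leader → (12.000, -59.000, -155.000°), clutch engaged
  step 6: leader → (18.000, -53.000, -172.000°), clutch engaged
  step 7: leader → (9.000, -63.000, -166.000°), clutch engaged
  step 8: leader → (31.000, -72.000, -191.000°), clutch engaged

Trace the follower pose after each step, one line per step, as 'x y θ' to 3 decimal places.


step 0: Δleader=(-24.000, -14.000, -35.000°), engaged; cmd=(-24.000, -41.500, -54.500°) → follower=(-40.000, -39.500, -131.500°)
step 1: Δleader=(13.000, -16.000, -13.000°), engaged; cmd=(13.000, -47.500, -21.500°) → follower=(-27.000, -87.000, -153.000°)
step 2: Δleader=(4.000, -24.000, -1.000°), disengaged; cmd=(0,0,0) → follower holds at (-27.000, -87.000, -153.000°)
step 3: Δleader=(-22.000, -11.000, -36.000°), engaged; cmd=(-22.000, -32.500, -56.000°) → follower=(-49.000, -119.500, -209.000°)
step 4: Δleader=(3.000, 19.000, -16.000°), engaged; cmd=(3.000, 57.500, -26.000°) → follower=(-46.000, -62.000, -235.000°)
step 5: Δleader=(5.000, -11.000, -3.000°), engaged; cmd=(5.000, -32.500, -6.500°) → follower=(-41.000, -94.500, -241.500°)
step 6: Δleader=(6.000, 6.000, -17.000°), engaged; cmd=(6.000, 18.500, -27.500°) → follower=(-35.000, -76.000, -269.000°)
step 7: Δleader=(-9.000, -10.000, 6.000°), engaged; cmd=(-9.000, -29.500, 7.000°) → follower=(-44.000, -105.500, -262.000°)
step 8: Δleader=(22.000, -9.000, -25.000°), engaged; cmd=(22.000, -26.500, -39.500°) → follower=(-22.000, -132.000, -301.500°)

-40.000 -39.500 -131.500
-27.000 -87.000 -153.000
-27.000 -87.000 -153.000
-49.000 -119.500 -209.000
-46.000 -62.000 -235.000
-41.000 -94.500 -241.500
-35.000 -76.000 -269.000
-44.000 -105.500 -262.000
-22.000 -132.000 -301.500


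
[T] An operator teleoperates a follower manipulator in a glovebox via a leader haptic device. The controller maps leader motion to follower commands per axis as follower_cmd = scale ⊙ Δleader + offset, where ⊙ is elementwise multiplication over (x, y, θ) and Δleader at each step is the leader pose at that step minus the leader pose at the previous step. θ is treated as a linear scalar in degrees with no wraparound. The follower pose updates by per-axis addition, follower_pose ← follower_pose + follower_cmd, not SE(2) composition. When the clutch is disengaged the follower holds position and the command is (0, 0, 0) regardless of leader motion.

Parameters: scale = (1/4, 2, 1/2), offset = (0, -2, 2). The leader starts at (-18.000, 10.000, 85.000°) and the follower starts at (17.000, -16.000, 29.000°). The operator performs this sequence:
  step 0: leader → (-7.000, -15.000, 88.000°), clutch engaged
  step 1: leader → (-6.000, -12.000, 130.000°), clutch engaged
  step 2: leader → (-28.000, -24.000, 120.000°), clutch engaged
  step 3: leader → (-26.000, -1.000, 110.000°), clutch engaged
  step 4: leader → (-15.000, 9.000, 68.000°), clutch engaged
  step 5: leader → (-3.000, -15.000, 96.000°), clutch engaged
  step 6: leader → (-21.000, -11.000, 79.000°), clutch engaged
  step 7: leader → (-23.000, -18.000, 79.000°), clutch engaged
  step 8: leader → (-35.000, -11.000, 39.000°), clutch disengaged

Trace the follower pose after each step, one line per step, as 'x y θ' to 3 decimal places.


step 0: Δleader=(11.000, -25.000, 3.000°), engaged; cmd=(2.750, -52.000, 3.500°) → follower=(19.750, -68.000, 32.500°)
step 1: Δleader=(1.000, 3.000, 42.000°), engaged; cmd=(0.250, 4.000, 23.000°) → follower=(20.000, -64.000, 55.500°)
step 2: Δleader=(-22.000, -12.000, -10.000°), engaged; cmd=(-5.500, -26.000, -3.000°) → follower=(14.500, -90.000, 52.500°)
step 3: Δleader=(2.000, 23.000, -10.000°), engaged; cmd=(0.500, 44.000, -3.000°) → follower=(15.000, -46.000, 49.500°)
step 4: Δleader=(11.000, 10.000, -42.000°), engaged; cmd=(2.750, 18.000, -19.000°) → follower=(17.750, -28.000, 30.500°)
step 5: Δleader=(12.000, -24.000, 28.000°), engaged; cmd=(3.000, -50.000, 16.000°) → follower=(20.750, -78.000, 46.500°)
step 6: Δleader=(-18.000, 4.000, -17.000°), engaged; cmd=(-4.500, 6.000, -6.500°) → follower=(16.250, -72.000, 40.000°)
step 7: Δleader=(-2.000, -7.000, 0.000°), engaged; cmd=(-0.500, -16.000, 2.000°) → follower=(15.750, -88.000, 42.000°)
step 8: Δleader=(-12.000, 7.000, -40.000°), disengaged; cmd=(0,0,0) → follower holds at (15.750, -88.000, 42.000°)

19.750 -68.000 32.500
20.000 -64.000 55.500
14.500 -90.000 52.500
15.000 -46.000 49.500
17.750 -28.000 30.500
20.750 -78.000 46.500
16.250 -72.000 40.000
15.750 -88.000 42.000
15.750 -88.000 42.000


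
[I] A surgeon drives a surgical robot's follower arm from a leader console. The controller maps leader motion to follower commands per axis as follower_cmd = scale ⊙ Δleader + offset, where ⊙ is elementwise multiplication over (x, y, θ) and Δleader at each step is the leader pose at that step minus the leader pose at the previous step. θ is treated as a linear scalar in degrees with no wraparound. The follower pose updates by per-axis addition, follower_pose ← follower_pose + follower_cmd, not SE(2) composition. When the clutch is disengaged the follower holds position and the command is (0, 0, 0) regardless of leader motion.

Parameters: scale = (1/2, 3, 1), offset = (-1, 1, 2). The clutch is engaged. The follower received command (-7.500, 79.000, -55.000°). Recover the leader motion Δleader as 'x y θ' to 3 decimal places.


axis x: (-7.500 − -1) / (1/2) = -13.000
axis y: (79.000 − 1) / (3) = 26.000
axis θ: (-55.000 − 2) / (1) = -57.000

-13.000 26.000 -57.000


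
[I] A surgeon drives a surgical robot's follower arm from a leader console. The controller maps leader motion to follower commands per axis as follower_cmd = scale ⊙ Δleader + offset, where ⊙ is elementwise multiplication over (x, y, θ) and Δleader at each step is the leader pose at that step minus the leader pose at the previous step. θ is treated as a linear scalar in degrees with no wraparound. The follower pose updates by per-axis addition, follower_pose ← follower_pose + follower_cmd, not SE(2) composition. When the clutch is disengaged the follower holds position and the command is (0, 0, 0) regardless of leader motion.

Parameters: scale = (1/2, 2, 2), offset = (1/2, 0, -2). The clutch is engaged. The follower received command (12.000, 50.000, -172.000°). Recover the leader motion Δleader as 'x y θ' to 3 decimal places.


axis x: (12.000 − 1/2) / (1/2) = 23.000
axis y: (50.000 − 0) / (2) = 25.000
axis θ: (-172.000 − -2) / (2) = -85.000

23.000 25.000 -85.000


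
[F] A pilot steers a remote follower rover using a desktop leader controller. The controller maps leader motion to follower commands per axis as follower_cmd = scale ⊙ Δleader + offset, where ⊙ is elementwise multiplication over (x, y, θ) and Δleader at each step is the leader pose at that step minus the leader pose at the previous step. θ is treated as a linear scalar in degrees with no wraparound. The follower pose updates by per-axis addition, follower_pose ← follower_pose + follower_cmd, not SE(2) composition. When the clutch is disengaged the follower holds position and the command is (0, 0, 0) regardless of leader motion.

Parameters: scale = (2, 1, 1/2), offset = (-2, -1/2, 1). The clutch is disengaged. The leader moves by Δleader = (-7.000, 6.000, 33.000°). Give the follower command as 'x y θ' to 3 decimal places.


0.000 0.000 0.000

clutch disengaged → follower holds; cmd = (0, 0, 0)


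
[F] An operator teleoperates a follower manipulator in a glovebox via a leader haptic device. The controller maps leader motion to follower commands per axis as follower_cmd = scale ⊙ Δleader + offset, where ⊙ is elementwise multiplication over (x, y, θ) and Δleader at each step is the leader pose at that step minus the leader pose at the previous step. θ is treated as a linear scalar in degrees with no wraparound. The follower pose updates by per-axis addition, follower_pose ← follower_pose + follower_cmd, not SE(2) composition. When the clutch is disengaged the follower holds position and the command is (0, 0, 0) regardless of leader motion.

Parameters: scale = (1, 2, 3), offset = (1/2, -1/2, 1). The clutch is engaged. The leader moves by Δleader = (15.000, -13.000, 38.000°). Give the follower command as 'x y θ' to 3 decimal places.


15.500 -26.500 115.000

axis x: 1·15.000 + 1/2 = 15.500
axis y: 2·-13.000 + -1/2 = -26.500
axis θ: 3·38.000 + 1 = 115.000


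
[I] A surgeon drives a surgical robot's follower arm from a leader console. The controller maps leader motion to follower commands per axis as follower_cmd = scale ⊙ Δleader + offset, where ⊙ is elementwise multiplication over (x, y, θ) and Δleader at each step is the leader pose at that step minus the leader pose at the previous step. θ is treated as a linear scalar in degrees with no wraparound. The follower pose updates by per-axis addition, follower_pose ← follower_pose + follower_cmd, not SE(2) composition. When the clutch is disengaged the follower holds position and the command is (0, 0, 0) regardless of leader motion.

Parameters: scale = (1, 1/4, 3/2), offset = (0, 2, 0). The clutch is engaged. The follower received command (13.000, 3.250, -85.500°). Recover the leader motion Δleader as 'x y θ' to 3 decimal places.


13.000 5.000 -57.000

axis x: (13.000 − 0) / (1) = 13.000
axis y: (3.250 − 2) / (1/4) = 5.000
axis θ: (-85.500 − 0) / (3/2) = -57.000


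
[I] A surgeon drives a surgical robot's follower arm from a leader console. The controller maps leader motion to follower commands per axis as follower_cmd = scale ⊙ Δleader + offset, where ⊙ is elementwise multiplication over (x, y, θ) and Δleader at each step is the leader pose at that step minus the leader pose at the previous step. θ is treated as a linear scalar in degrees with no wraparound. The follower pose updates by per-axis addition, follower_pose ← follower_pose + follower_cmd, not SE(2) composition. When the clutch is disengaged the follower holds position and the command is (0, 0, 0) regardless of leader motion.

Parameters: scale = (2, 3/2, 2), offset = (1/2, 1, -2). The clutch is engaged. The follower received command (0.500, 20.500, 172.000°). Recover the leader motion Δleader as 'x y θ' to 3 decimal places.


axis x: (0.500 − 1/2) / (2) = 0.000
axis y: (20.500 − 1) / (3/2) = 13.000
axis θ: (172.000 − -2) / (2) = 87.000

0.000 13.000 87.000


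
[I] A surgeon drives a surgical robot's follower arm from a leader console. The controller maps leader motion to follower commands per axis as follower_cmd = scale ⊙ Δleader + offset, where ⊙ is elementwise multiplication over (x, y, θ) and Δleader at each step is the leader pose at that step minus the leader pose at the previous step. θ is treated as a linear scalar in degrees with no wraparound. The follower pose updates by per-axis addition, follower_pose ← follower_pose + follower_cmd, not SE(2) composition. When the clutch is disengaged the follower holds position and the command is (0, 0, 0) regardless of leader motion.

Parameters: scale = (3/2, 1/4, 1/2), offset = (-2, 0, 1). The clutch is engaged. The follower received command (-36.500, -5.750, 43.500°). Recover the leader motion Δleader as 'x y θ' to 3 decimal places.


axis x: (-36.500 − -2) / (3/2) = -23.000
axis y: (-5.750 − 0) / (1/4) = -23.000
axis θ: (43.500 − 1) / (1/2) = 85.000

-23.000 -23.000 85.000


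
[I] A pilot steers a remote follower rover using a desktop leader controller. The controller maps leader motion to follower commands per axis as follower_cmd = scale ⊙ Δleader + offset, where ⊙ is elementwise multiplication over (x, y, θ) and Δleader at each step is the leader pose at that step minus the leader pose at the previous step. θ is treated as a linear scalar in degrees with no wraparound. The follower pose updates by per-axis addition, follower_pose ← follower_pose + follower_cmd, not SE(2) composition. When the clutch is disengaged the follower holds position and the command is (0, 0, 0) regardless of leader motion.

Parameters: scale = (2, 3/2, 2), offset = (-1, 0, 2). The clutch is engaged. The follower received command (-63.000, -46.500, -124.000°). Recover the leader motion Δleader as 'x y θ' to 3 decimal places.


-31.000 -31.000 -63.000

axis x: (-63.000 − -1) / (2) = -31.000
axis y: (-46.500 − 0) / (3/2) = -31.000
axis θ: (-124.000 − 2) / (2) = -63.000


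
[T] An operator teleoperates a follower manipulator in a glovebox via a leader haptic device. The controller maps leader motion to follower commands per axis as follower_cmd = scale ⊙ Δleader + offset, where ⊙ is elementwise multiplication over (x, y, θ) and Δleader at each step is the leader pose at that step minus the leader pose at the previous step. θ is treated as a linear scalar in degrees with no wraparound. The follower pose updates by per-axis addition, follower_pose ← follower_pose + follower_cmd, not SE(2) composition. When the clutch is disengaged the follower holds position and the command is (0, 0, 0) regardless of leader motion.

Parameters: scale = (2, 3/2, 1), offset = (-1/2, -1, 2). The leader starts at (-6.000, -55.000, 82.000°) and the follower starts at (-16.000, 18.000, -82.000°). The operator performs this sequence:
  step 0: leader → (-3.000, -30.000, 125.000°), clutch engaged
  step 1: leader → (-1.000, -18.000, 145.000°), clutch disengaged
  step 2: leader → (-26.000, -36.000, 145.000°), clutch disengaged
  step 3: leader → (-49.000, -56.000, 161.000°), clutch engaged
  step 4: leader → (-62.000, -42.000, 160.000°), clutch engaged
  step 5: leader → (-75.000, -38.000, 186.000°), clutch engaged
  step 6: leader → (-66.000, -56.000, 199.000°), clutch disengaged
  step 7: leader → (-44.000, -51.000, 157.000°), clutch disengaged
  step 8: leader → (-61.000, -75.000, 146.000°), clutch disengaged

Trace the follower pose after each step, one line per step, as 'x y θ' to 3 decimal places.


step 0: Δleader=(3.000, 25.000, 43.000°), engaged; cmd=(5.500, 36.500, 45.000°) → follower=(-10.500, 54.500, -37.000°)
step 1: Δleader=(2.000, 12.000, 20.000°), disengaged; cmd=(0,0,0) → follower holds at (-10.500, 54.500, -37.000°)
step 2: Δleader=(-25.000, -18.000, 0.000°), disengaged; cmd=(0,0,0) → follower holds at (-10.500, 54.500, -37.000°)
step 3: Δleader=(-23.000, -20.000, 16.000°), engaged; cmd=(-46.500, -31.000, 18.000°) → follower=(-57.000, 23.500, -19.000°)
step 4: Δleader=(-13.000, 14.000, -1.000°), engaged; cmd=(-26.500, 20.000, 1.000°) → follower=(-83.500, 43.500, -18.000°)
step 5: Δleader=(-13.000, 4.000, 26.000°), engaged; cmd=(-26.500, 5.000, 28.000°) → follower=(-110.000, 48.500, 10.000°)
step 6: Δleader=(9.000, -18.000, 13.000°), disengaged; cmd=(0,0,0) → follower holds at (-110.000, 48.500, 10.000°)
step 7: Δleader=(22.000, 5.000, -42.000°), disengaged; cmd=(0,0,0) → follower holds at (-110.000, 48.500, 10.000°)
step 8: Δleader=(-17.000, -24.000, -11.000°), disengaged; cmd=(0,0,0) → follower holds at (-110.000, 48.500, 10.000°)

-10.500 54.500 -37.000
-10.500 54.500 -37.000
-10.500 54.500 -37.000
-57.000 23.500 -19.000
-83.500 43.500 -18.000
-110.000 48.500 10.000
-110.000 48.500 10.000
-110.000 48.500 10.000
-110.000 48.500 10.000


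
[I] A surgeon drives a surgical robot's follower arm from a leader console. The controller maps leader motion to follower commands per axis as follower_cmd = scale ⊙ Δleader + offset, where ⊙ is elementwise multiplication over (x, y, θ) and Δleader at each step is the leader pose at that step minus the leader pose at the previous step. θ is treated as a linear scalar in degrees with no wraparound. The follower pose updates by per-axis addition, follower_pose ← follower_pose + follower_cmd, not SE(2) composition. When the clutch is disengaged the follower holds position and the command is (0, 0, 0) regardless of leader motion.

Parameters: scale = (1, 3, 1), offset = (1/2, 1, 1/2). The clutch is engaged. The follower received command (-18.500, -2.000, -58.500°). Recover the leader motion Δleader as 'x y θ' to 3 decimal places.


-19.000 -1.000 -59.000

axis x: (-18.500 − 1/2) / (1) = -19.000
axis y: (-2.000 − 1) / (3) = -1.000
axis θ: (-58.500 − 1/2) / (1) = -59.000


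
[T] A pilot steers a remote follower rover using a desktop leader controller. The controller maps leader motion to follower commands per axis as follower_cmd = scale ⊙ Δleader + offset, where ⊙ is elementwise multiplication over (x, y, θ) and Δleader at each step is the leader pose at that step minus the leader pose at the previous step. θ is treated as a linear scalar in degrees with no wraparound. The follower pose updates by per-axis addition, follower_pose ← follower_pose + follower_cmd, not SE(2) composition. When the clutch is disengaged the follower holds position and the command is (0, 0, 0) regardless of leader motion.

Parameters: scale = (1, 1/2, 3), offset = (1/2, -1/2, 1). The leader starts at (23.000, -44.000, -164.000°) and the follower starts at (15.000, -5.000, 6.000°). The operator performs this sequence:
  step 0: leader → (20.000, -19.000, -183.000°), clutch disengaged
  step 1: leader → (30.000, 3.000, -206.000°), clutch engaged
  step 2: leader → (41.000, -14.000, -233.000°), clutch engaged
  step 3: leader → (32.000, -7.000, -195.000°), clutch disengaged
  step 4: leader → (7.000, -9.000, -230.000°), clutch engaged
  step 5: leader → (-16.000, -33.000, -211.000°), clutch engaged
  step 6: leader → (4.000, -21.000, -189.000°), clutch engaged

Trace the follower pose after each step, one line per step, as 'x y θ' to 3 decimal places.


15.000 -5.000 6.000
25.500 5.500 -62.000
37.000 -3.500 -142.000
37.000 -3.500 -142.000
12.500 -5.000 -246.000
-10.000 -17.500 -188.000
10.500 -12.000 -121.000

step 0: Δleader=(-3.000, 25.000, -19.000°), disengaged; cmd=(0,0,0) → follower holds at (15.000, -5.000, 6.000°)
step 1: Δleader=(10.000, 22.000, -23.000°), engaged; cmd=(10.500, 10.500, -68.000°) → follower=(25.500, 5.500, -62.000°)
step 2: Δleader=(11.000, -17.000, -27.000°), engaged; cmd=(11.500, -9.000, -80.000°) → follower=(37.000, -3.500, -142.000°)
step 3: Δleader=(-9.000, 7.000, 38.000°), disengaged; cmd=(0,0,0) → follower holds at (37.000, -3.500, -142.000°)
step 4: Δleader=(-25.000, -2.000, -35.000°), engaged; cmd=(-24.500, -1.500, -104.000°) → follower=(12.500, -5.000, -246.000°)
step 5: Δleader=(-23.000, -24.000, 19.000°), engaged; cmd=(-22.500, -12.500, 58.000°) → follower=(-10.000, -17.500, -188.000°)
step 6: Δleader=(20.000, 12.000, 22.000°), engaged; cmd=(20.500, 5.500, 67.000°) → follower=(10.500, -12.000, -121.000°)
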